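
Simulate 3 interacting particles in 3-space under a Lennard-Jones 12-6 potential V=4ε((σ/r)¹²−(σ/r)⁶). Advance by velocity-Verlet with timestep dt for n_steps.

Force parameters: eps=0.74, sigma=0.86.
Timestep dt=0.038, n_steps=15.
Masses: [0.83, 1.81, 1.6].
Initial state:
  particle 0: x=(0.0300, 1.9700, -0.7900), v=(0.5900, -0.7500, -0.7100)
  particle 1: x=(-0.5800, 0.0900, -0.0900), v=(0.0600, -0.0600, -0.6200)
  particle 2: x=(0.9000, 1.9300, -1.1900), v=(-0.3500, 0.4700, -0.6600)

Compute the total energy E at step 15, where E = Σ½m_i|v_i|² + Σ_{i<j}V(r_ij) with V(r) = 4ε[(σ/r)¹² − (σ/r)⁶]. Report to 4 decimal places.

step 0: x0=(0.0300, 1.9700, -0.7900) x1=(-0.5800, 0.0900, -0.0900) x2=(0.9000, 1.9300, -1.1900)
step 1: x0=(0.0521, 1.9415, -0.8168) x1=(-0.5777, 0.0877, -0.1136) x2=(0.8869, 1.9478, -1.2152)
step 2: x0=(0.0684, 1.9129, -0.8409) x1=(-0.5754, 0.0855, -0.1371) x2=(0.8767, 1.9657, -1.2417)
step 3: x0=(0.0738, 1.8834, -0.8595) x1=(-0.5731, 0.0833, -0.1607) x2=(0.8722, 1.9839, -1.2711)
step 4: x0=(0.0682, 1.8526, -0.8725) x1=(-0.5708, 0.0812, -0.1844) x2=(0.8734, 2.0029, -1.3034)
step 5: x0=(0.0573, 1.8207, -0.8825) x1=(-0.5684, 0.0791, -0.2080) x2=(0.8773, 2.0223, -1.3372)
step 6: x0=(0.0458, 1.7885, -0.8922) x1=(-0.5660, 0.0770, -0.2316) x2=(0.8815, 2.0419, -1.3711)
step 7: x0=(0.0360, 1.7568, -0.9030) x1=(-0.5637, 0.0750, -0.2553) x2=(0.8848, 2.0611, -1.4045)
step 8: x0=(0.0290, 1.7259, -0.9152) x1=(-0.5612, 0.0730, -0.2790) x2=(0.8866, 2.0798, -1.4370)
step 9: x0=(0.0247, 1.6961, -0.9292) x1=(-0.5588, 0.0712, -0.3027) x2=(0.8869, 2.0979, -1.4687)
step 10: x0=(0.0232, 1.6674, -0.9449) x1=(-0.5563, 0.0693, -0.3265) x2=(0.8858, 2.1153, -1.4994)
step 11: x0=(0.0243, 1.6399, -0.9622) x1=(-0.5539, 0.0676, -0.3503) x2=(0.8834, 2.1320, -1.5293)
step 12: x0=(0.0276, 1.6135, -0.9809) x1=(-0.5513, 0.0660, -0.3741) x2=(0.8797, 2.1480, -1.5583)
step 13: x0=(0.0330, 1.5884, -1.0010) x1=(-0.5488, 0.0644, -0.3979) x2=(0.8749, 2.1633, -1.5866)
step 14: x0=(0.0403, 1.5643, -1.0225) x1=(-0.5462, 0.0630, -0.4218) x2=(0.8691, 2.1779, -1.6142)
step 15: x0=(0.0494, 1.5414, -1.0452) x1=(-0.5435, 0.0617, -0.4458) x2=(0.8623, 2.1918, -1.6411)
step 0 velocities: v0=(0.5900, -0.7500, -0.7100) v1=(0.0600, -0.0600, -0.6200) v2=(-0.3500, 0.4700, -0.6600)
step 0: KE=1.5647, PE=-0.7564, E=0.8083
step 15 velocities: v0=(0.2604, -0.5879, -0.6119) v1=(0.0704, -0.0333, -0.6307) v2=(-0.1908, 0.3557, -0.6987)
step 15: KE=1.2134, PE=-0.3980, E=0.8154

0.8154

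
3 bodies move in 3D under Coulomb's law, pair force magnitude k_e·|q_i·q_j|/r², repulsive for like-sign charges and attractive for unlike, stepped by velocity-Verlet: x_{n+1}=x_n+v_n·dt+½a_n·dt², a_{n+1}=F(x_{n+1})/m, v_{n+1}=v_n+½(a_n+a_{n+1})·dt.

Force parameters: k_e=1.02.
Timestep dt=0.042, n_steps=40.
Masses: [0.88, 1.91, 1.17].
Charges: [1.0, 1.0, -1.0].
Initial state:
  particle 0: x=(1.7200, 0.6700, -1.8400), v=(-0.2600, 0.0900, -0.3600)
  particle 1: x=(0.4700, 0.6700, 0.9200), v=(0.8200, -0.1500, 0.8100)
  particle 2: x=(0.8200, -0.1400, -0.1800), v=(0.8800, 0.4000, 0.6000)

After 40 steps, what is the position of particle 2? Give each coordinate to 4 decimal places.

step 0: x0=(1.7200, 0.6700, -1.8400) x1=(0.4700, 0.6700, 0.9200) x2=(0.8200, -0.1400, -0.1800)
step 1: x0=(1.7090, 0.6737, -1.8550) x1=(0.5045, 0.6636, 0.9539) x2=(0.8569, -0.1229, -0.1546)
step 2: x0=(1.6979, 0.6772, -1.8699) x1=(0.5390, 0.6569, 0.9875) x2=(0.8938, -0.1052, -0.1290)
step 3: x0=(1.6867, 0.6805, -1.8845) x1=(0.5737, 0.6499, 1.0208) x2=(0.9307, -0.0870, -0.1030)
step 4: x0=(1.6754, 0.6837, -1.8989) x1=(0.6084, 0.6427, 1.0538) x2=(0.9674, -0.0682, -0.0766)
step 5: x0=(1.6641, 0.6866, -1.9131) x1=(0.6432, 0.6352, 1.0865) x2=(1.0041, -0.0489, -0.0499)
step 6: x0=(1.6526, 0.6895, -1.9271) x1=(0.6782, 0.6275, 1.1188) x2=(1.0407, -0.0290, -0.0229)
step 7: x0=(1.6411, 0.6921, -1.9409) x1=(0.7132, 0.6195, 1.1509) x2=(1.0771, -0.0087, 0.0046)
step 8: x0=(1.6295, 0.6947, -1.9545) x1=(0.7484, 0.6113, 1.1826) x2=(1.1134, 0.0122, 0.0324)
step 9: x0=(1.6178, 0.6971, -1.9678) x1=(0.7836, 0.6028, 1.2139) x2=(1.1496, 0.0335, 0.0607)
step 10: x0=(1.6062, 0.6994, -1.9810) x1=(0.8190, 0.5941, 1.2448) x2=(1.1856, 0.0553, 0.0894)
step 11: x0=(1.5944, 0.7015, -1.9939) x1=(0.8545, 0.5852, 1.2754) x2=(1.2214, 0.0776, 0.1186)
step 12: x0=(1.5827, 0.7036, -2.0066) x1=(0.8902, 0.5761, 1.3056) x2=(1.2570, 0.1003, 0.1482)
step 13: x0=(1.5709, 0.7055, -2.0191) x1=(0.9259, 0.5668, 1.3354) x2=(1.2924, 0.1234, 0.1784)
step 14: x0=(1.5591, 0.7074, -2.0314) x1=(0.9619, 0.5573, 1.3647) x2=(1.3276, 0.1468, 0.2091)
step 15: x0=(1.5473, 0.7092, -2.0435) x1=(0.9980, 0.5476, 1.3936) x2=(1.3625, 0.1707, 0.2404)
step 16: x0=(1.5356, 0.7109, -2.0554) x1=(1.0342, 0.5377, 1.4220) x2=(1.3972, 0.1949, 0.2723)
step 17: x0=(1.5238, 0.7125, -2.0672) x1=(1.0706, 0.5277, 1.4500) x2=(1.4316, 0.2194, 0.3049)
step 18: x0=(1.5120, 0.7141, -2.0787) x1=(1.1072, 0.5175, 1.4775) x2=(1.4658, 0.2442, 0.3381)
step 19: x0=(1.5002, 0.7156, -2.0901) x1=(1.1439, 0.5072, 1.5044) x2=(1.4996, 0.2693, 0.3720)
step 20: x0=(1.4884, 0.7171, -2.1013) x1=(1.1808, 0.4967, 1.5309) x2=(1.5331, 0.2947, 0.4066)
step 21: x0=(1.4767, 0.7185, -2.1123) x1=(1.2180, 0.4861, 1.5567) x2=(1.5663, 0.3203, 0.4420)
step 22: x0=(1.4650, 0.7199, -2.1232) x1=(1.2553, 0.4754, 1.5820) x2=(1.5992, 0.3460, 0.4783)
step 23: x0=(1.4533, 0.7212, -2.1340) x1=(1.2928, 0.4646, 1.6068) x2=(1.6317, 0.3720, 0.5154)
step 24: x0=(1.4416, 0.7226, -2.1446) x1=(1.3305, 0.4538, 1.6309) x2=(1.6639, 0.3980, 0.5534)
step 25: x0=(1.4300, 0.7239, -2.1551) x1=(1.3684, 0.4429, 1.6543) x2=(1.6957, 0.4241, 0.5923)
step 26: x0=(1.4184, 0.7251, -2.1655) x1=(1.4066, 0.4320, 1.6771) x2=(1.7271, 0.4503, 0.6323)
step 27: x0=(1.4068, 0.7264, -2.1757) x1=(1.4450, 0.4211, 1.6992) x2=(1.7581, 0.4765, 0.6732)
step 28: x0=(1.3952, 0.7277, -2.1858) x1=(1.4836, 0.4103, 1.7206) x2=(1.7887, 0.5026, 0.7153)
step 29: x0=(1.3837, 0.7289, -2.1959) x1=(1.5225, 0.3995, 1.7413) x2=(1.8189, 0.5286, 0.7585)
step 30: x0=(1.3722, 0.7302, -2.2058) x1=(1.5616, 0.3889, 1.7612) x2=(1.8486, 0.5545, 0.8029)
step 31: x0=(1.3607, 0.7314, -2.2157) x1=(1.6010, 0.3783, 1.7802) x2=(1.8779, 0.5801, 0.8486)
step 32: x0=(1.3493, 0.7327, -2.2255) x1=(1.6407, 0.3680, 1.7984) x2=(1.9067, 0.6054, 0.8956)
step 33: x0=(1.3379, 0.7339, -2.2352) x1=(1.6806, 0.3579, 1.8158) x2=(1.9351, 0.6303, 0.9439)
step 34: x0=(1.3265, 0.7352, -2.2448) x1=(1.7208, 0.3481, 1.8322) x2=(1.9630, 0.6547, 0.9937)
step 35: x0=(1.3151, 0.7364, -2.2543) x1=(1.7614, 0.3386, 1.8477) x2=(1.9903, 0.6785, 1.0449)
step 36: x0=(1.3038, 0.7377, -2.2638) x1=(1.8022, 0.3296, 1.8622) x2=(2.0172, 0.7016, 1.0977)
step 37: x0=(1.2924, 0.7390, -2.2733) x1=(1.8433, 0.3211, 1.8758) x2=(2.0435, 0.7239, 1.1521)
step 38: x0=(1.2811, 0.7403, -2.2827) x1=(1.8848, 0.3132, 1.8882) x2=(2.0694, 0.7452, 1.2082)
step 39: x0=(1.2698, 0.7416, -2.2921) x1=(1.9265, 0.3061, 1.8996) x2=(2.0947, 0.7653, 1.2661)
step 40: x0=(1.2586, 0.7429, -2.3014) x1=(1.9686, 0.2997, 1.9099) x2=(2.1194, 0.7840, 1.3257)

(2.1194, 0.7840, 1.3257)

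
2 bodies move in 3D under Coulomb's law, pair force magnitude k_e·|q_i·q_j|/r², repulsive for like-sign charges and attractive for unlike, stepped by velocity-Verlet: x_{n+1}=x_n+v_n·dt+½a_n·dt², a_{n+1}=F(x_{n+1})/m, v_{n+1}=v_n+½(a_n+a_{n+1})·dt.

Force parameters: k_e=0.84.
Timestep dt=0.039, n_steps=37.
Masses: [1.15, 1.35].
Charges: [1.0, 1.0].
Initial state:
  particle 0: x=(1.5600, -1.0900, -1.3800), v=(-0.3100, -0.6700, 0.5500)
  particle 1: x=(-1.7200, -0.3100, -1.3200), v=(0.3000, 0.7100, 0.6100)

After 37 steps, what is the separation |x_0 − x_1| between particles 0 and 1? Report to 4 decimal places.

step 0: x0=(1.5600, -1.0900, -1.3800) x1=(-1.7200, -0.3100, -1.3200)
step 1: x0=(1.5480, -1.1161, -1.3586) x1=(-1.7083, -0.2823, -1.2962)
step 2: x0=(1.5360, -1.1423, -1.3371) x1=(-1.6968, -0.2546, -1.2724)
step 3: x0=(1.5242, -1.1685, -1.3157) x1=(-1.6853, -0.2268, -1.2486)
step 4: x0=(1.5124, -1.1947, -1.2942) x1=(-1.6738, -0.1991, -1.2248)
step 5: x0=(1.5007, -1.2210, -1.2728) x1=(-1.6625, -0.1713, -1.2010)
step 6: x0=(1.4892, -1.2472, -1.2513) x1=(-1.6513, -0.1435, -1.1772)
step 7: x0=(1.4777, -1.2736, -1.2299) x1=(-1.6401, -0.1156, -1.1534)
step 8: x0=(1.4663, -1.2999, -1.2085) x1=(-1.6290, -0.0877, -1.1296)
step 9: x0=(1.4550, -1.3263, -1.1870) x1=(-1.6180, -0.0598, -1.1058)
step 10: x0=(1.4438, -1.3527, -1.1656) x1=(-1.6070, -0.0319, -1.0820)
step 11: x0=(1.4327, -1.3792, -1.1442) x1=(-1.5962, -0.0039, -1.0582)
step 12: x0=(1.4217, -1.4057, -1.1227) x1=(-1.5854, 0.0241, -1.0344)
step 13: x0=(1.4108, -1.4322, -1.1013) x1=(-1.5747, 0.0521, -1.0106)
step 14: x0=(1.4000, -1.4588, -1.0799) x1=(-1.5641, 0.0802, -0.9868)
step 15: x0=(1.3893, -1.4855, -1.0585) x1=(-1.5535, 0.1083, -0.9629)
step 16: x0=(1.3786, -1.5122, -1.0371) x1=(-1.5431, 0.1365, -0.9391)
step 17: x0=(1.3680, -1.5389, -1.0157) x1=(-1.5327, 0.1647, -0.9153)
step 18: x0=(1.3575, -1.5657, -0.9943) x1=(-1.5223, 0.1930, -0.8915)
step 19: x0=(1.3471, -1.5925, -0.9729) x1=(-1.5121, 0.2213, -0.8676)
step 20: x0=(1.3368, -1.6194, -0.9515) x1=(-1.5019, 0.2496, -0.8438)
step 21: x0=(1.3266, -1.6463, -0.9301) x1=(-1.4917, 0.2780, -0.8200)
step 22: x0=(1.3164, -1.6733, -0.9087) x1=(-1.4817, 0.3064, -0.7961)
step 23: x0=(1.3064, -1.7004, -0.8873) x1=(-1.4717, 0.3349, -0.7723)
step 24: x0=(1.2963, -1.7275, -0.8659) x1=(-1.4618, 0.3634, -0.7485)
step 25: x0=(1.2864, -1.7546, -0.8445) x1=(-1.4519, 0.3920, -0.7246)
step 26: x0=(1.2766, -1.7819, -0.8231) x1=(-1.4421, 0.4206, -0.7008)
step 27: x0=(1.2668, -1.8091, -0.8017) x1=(-1.4324, 0.4492, -0.6769)
step 28: x0=(1.2570, -1.8365, -0.7803) x1=(-1.4227, 0.4779, -0.6531)
step 29: x0=(1.2474, -1.8638, -0.7590) x1=(-1.4131, 0.5067, -0.6292)
step 30: x0=(1.2378, -1.8913, -0.7376) x1=(-1.4035, 0.5355, -0.6054)
step 31: x0=(1.2283, -1.9188, -0.7162) x1=(-1.3940, 0.5644, -0.5815)
step 32: x0=(1.2188, -1.9464, -0.6949) x1=(-1.3845, 0.5933, -0.5576)
step 33: x0=(1.2094, -1.9740, -0.6735) x1=(-1.3751, 0.6222, -0.5338)
step 34: x0=(1.2001, -2.0017, -0.6522) x1=(-1.3657, 0.6513, -0.5099)
step 35: x0=(1.1908, -2.0294, -0.6308) x1=(-1.3564, 0.6803, -0.4860)
step 36: x0=(1.1815, -2.0572, -0.6094) x1=(-1.3472, 0.7094, -0.4622)
step 37: x0=(1.1724, -2.0850, -0.5881) x1=(-1.3379, 0.7386, -0.4383)

3.7811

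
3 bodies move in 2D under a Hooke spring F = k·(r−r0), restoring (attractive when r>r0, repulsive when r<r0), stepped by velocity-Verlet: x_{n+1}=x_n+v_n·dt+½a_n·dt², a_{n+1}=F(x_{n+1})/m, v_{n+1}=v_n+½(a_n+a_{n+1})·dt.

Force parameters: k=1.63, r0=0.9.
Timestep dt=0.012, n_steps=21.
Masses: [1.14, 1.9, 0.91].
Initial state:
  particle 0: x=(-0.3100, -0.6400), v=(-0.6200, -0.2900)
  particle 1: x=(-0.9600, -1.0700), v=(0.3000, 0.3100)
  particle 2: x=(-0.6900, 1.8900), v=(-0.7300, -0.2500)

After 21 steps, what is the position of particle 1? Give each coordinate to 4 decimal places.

step 0: x0=(-0.3100, -0.6400) x1=(-0.9600, -1.0700) x2=(-0.6900, 1.8900)
step 1: x0=(-0.3175, -0.6433) x1=(-0.9564, -1.0662) x2=(-0.6988, 1.8865)
step 2: x0=(-0.3249, -0.6463) x1=(-0.9528, -1.0621) x2=(-0.7075, 1.8821)
step 3: x0=(-0.3324, -0.6489) x1=(-0.9492, -1.0577) x2=(-0.7162, 1.8767)
step 4: x0=(-0.3400, -0.6511) x1=(-0.9455, -1.0532) x2=(-0.7249, 1.8704)
step 5: x0=(-0.3475, -0.6530) x1=(-0.9419, -1.0484) x2=(-0.7336, 1.8631)
step 6: x0=(-0.3551, -0.6545) x1=(-0.9383, -1.0433) x2=(-0.7422, 1.8549)
step 7: x0=(-0.3627, -0.6557) x1=(-0.9347, -1.0380) x2=(-0.7508, 1.8458)
step 8: x0=(-0.3703, -0.6565) x1=(-0.9311, -1.0325) x2=(-0.7594, 1.8357)
step 9: x0=(-0.3779, -0.6570) x1=(-0.9275, -1.0268) x2=(-0.7679, 1.8247)
step 10: x0=(-0.3856, -0.6571) x1=(-0.9239, -1.0208) x2=(-0.7764, 1.8128)
step 11: x0=(-0.3932, -0.6568) x1=(-0.9203, -1.0146) x2=(-0.7849, 1.8000)
step 12: x0=(-0.4008, -0.6562) x1=(-0.9167, -1.0082) x2=(-0.7933, 1.7862)
step 13: x0=(-0.4085, -0.6553) x1=(-0.9132, -1.0016) x2=(-0.8017, 1.7716)
step 14: x0=(-0.4161, -0.6540) x1=(-0.9096, -0.9948) x2=(-0.8101, 1.7562)
step 15: x0=(-0.4238, -0.6523) x1=(-0.9061, -0.9877) x2=(-0.8184, 1.7398)
step 16: x0=(-0.4314, -0.6503) x1=(-0.9027, -0.9805) x2=(-0.8266, 1.7226)
step 17: x0=(-0.4391, -0.6480) x1=(-0.8992, -0.9731) x2=(-0.8348, 1.7045)
step 18: x0=(-0.4467, -0.6453) x1=(-0.8958, -0.9654) x2=(-0.8430, 1.6856)
step 19: x0=(-0.4544, -0.6423) x1=(-0.8924, -0.9576) x2=(-0.8510, 1.6659)
step 20: x0=(-0.4620, -0.6389) x1=(-0.8890, -0.9496) x2=(-0.8591, 1.6454)
step 21: x0=(-0.4696, -0.6352) x1=(-0.8857, -0.9414) x2=(-0.8671, 1.6240)

(-0.8857, -0.9414)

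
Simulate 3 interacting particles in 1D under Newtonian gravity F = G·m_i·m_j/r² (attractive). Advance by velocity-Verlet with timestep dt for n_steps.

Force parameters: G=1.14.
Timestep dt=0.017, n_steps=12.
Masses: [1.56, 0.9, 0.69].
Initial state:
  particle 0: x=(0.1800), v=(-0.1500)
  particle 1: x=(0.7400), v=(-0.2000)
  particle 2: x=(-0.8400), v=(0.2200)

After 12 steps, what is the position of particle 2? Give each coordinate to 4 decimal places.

step 0: x0=(0.1800) x1=(0.7400) x2=(-0.8400)
step 1: x0=(0.1778) x1=(0.7357) x2=(-0.8360)
step 2: x0=(0.1764) x1=(0.7297) x2=(-0.8313)
step 3: x0=(0.1756) x1=(0.7219) x2=(-0.8260)
step 4: x0=(0.1757) x1=(0.7124) x2=(-0.8201)
step 5: x0=(0.1766) x1=(0.7009) x2=(-0.8135)
step 6: x0=(0.1783) x1=(0.6874) x2=(-0.8063)
step 7: x0=(0.1809) x1=(0.6719) x2=(-0.7984)
step 8: x0=(0.1845) x1=(0.6541) x2=(-0.7898)
step 9: x0=(0.1892) x1=(0.6339) x2=(-0.7806)
step 10: x0=(0.1952) x1=(0.6110) x2=(-0.7706)
step 11: x0=(0.2026) x1=(0.5850) x2=(-0.7600)
step 12: x0=(0.2118) x1=(0.5553) x2=(-0.7486)

(-0.7486)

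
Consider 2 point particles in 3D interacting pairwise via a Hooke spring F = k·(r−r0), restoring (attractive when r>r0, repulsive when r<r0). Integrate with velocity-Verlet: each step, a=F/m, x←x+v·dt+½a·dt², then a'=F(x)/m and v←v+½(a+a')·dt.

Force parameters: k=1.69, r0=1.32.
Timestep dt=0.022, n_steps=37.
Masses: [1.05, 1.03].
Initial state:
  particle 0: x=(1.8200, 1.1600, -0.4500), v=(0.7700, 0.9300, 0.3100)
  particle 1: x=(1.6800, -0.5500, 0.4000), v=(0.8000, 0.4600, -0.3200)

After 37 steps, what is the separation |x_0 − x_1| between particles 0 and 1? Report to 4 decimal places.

step 0: x0=(1.8200, 1.1600, -0.4500) x1=(1.6800, -0.5500, 0.4000)
step 1: x0=(1.8369, 1.1803, -0.4431) x1=(1.6976, -0.5397, 0.3929)
step 2: x0=(1.8538, 1.2001, -0.4360) x1=(1.7153, -0.5289, 0.3855)
step 3: x0=(1.8707, 1.2195, -0.4286) x1=(1.7330, -0.5177, 0.3779)
step 4: x0=(1.8875, 1.2385, -0.4211) x1=(1.7507, -0.5061, 0.3702)
step 5: x0=(1.9043, 1.2571, -0.4134) x1=(1.7684, -0.4941, 0.3622)
step 6: x0=(1.9210, 1.2752, -0.4055) x1=(1.7862, -0.4816, 0.3541)
step 7: x0=(1.9378, 1.2929, -0.3974) x1=(1.8040, -0.4687, 0.3458)
step 8: x0=(1.9544, 1.3102, -0.3891) x1=(1.8219, -0.4553, 0.3372)
step 9: x0=(1.9711, 1.3271, -0.3807) x1=(1.8398, -0.4415, 0.3286)
step 10: x0=(1.9877, 1.3435, -0.3721) x1=(1.8577, -0.4273, 0.3197)
step 11: x0=(2.0043, 1.3595, -0.3633) x1=(1.8757, -0.4126, 0.3106)
step 12: x0=(2.0209, 1.3751, -0.3544) x1=(1.8936, -0.3975, 0.3014)
step 13: x0=(2.0374, 1.3903, -0.3453) x1=(1.9116, -0.3820, 0.2921)
step 14: x0=(2.0539, 1.4050, -0.3360) x1=(1.9297, -0.3661, 0.2826)
step 15: x0=(2.0704, 1.4194, -0.3266) x1=(1.9478, -0.3497, 0.2729)
step 16: x0=(2.0869, 1.4333, -0.3171) x1=(1.9659, -0.3330, 0.2631)
step 17: x0=(2.1033, 1.4468, -0.3074) x1=(1.9840, -0.3158, 0.2532)
step 18: x0=(2.1197, 1.4600, -0.2977) x1=(2.0021, -0.2982, 0.2431)
step 19: x0=(2.1360, 1.4727, -0.2878) x1=(2.0203, -0.2802, 0.2329)
step 20: x0=(2.1524, 1.4851, -0.2777) x1=(2.0385, -0.2619, 0.2226)
step 21: x0=(2.1687, 1.4971, -0.2676) x1=(2.0568, -0.2431, 0.2122)
step 22: x0=(2.1850, 1.5087, -0.2574) x1=(2.0750, -0.2240, 0.2017)
step 23: x0=(2.2013, 1.5200, -0.2471) x1=(2.0933, -0.2045, 0.1911)
step 24: x0=(2.2175, 1.5309, -0.2367) x1=(2.1116, -0.1847, 0.1804)
step 25: x0=(2.2338, 1.5415, -0.2262) x1=(2.1299, -0.1645, 0.1696)
step 26: x0=(2.2500, 1.5518, -0.2156) x1=(2.1483, -0.1440, 0.1588)
step 27: x0=(2.2662, 1.5617, -0.2050) x1=(2.1666, -0.1231, 0.1478)
step 28: x0=(2.2823, 1.5713, -0.1943) x1=(2.1850, -0.1020, 0.1368)
step 29: x0=(2.2985, 1.5807, -0.1835) x1=(2.2034, -0.0805, 0.1258)
step 30: x0=(2.3146, 1.5897, -0.1727) x1=(2.2218, -0.0587, 0.1147)
step 31: x0=(2.3307, 1.5985, -0.1618) x1=(2.2403, -0.0367, 0.1035)
step 32: x0=(2.3469, 1.6070, -0.1509) x1=(2.2587, -0.0144, 0.0923)
step 33: x0=(2.3629, 1.6153, -0.1400) x1=(2.2772, 0.0081, 0.0811)
step 34: x0=(2.3790, 1.6233, -0.1290) x1=(2.2957, 0.0309, 0.0698)
step 35: x0=(2.3951, 1.6311, -0.1180) x1=(2.3141, 0.0539, 0.0585)
step 36: x0=(2.4112, 1.6387, -0.1070) x1=(2.3326, 0.0772, 0.0472)
step 37: x0=(2.4272, 1.6461, -0.0959) x1=(2.3511, 0.1006, 0.0358)

1.5530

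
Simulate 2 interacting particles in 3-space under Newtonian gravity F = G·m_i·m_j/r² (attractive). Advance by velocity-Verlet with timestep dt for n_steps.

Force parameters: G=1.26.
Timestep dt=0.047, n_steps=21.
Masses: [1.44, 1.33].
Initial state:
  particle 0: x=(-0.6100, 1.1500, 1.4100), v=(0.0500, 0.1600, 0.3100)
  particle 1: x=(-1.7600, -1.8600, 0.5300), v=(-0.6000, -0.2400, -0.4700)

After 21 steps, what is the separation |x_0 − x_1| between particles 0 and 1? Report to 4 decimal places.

4.0543

step 0: x0=(-0.6100, 1.1500, 1.4100) x1=(-1.7600, -1.8600, 0.5300)
step 1: x0=(-0.6077, 1.1574, 1.4245) x1=(-1.7881, -1.8711, 0.5080)
step 2: x0=(-0.6055, 1.1644, 1.4390) x1=(-1.8162, -1.8819, 0.4860)
step 3: x0=(-0.6035, 1.1712, 1.4533) x1=(-1.8440, -1.8924, 0.4642)
step 4: x0=(-0.6015, 1.1778, 1.4676) x1=(-1.8718, -1.9026, 0.4424)
step 5: x0=(-0.5997, 1.1840, 1.4817) x1=(-1.8995, -1.9125, 0.4207)
step 6: x0=(-0.5979, 1.1900, 1.4958) x1=(-1.9270, -1.9221, 0.3992)
step 7: x0=(-0.5963, 1.1957, 1.5098) x1=(-1.9544, -1.9315, 0.3777)
step 8: x0=(-0.5948, 1.2012, 1.5237) x1=(-1.9817, -1.9406, 0.3564)
step 9: x0=(-0.5934, 1.2065, 1.5375) x1=(-2.0089, -1.9494, 0.3351)
step 10: x0=(-0.5921, 1.2115, 1.5512) x1=(-2.0360, -1.9579, 0.3139)
step 11: x0=(-0.5909, 1.2162, 1.5649) x1=(-2.0629, -1.9662, 0.2929)
step 12: x0=(-0.5898, 1.2208, 1.5784) x1=(-2.0897, -1.9743, 0.2719)
step 13: x0=(-0.5888, 1.2251, 1.5919) x1=(-2.1165, -1.9821, 0.2510)
step 14: x0=(-0.5879, 1.2292, 1.6052) x1=(-2.1431, -1.9897, 0.2302)
step 15: x0=(-0.5871, 1.2331, 1.6185) x1=(-2.1696, -1.9970, 0.2096)
step 16: x0=(-0.5865, 1.2368, 1.6317) x1=(-2.1960, -2.0042, 0.1890)
step 17: x0=(-0.5859, 1.2402, 1.6447) x1=(-2.2223, -2.0111, 0.1685)
step 18: x0=(-0.5854, 1.2435, 1.6577) x1=(-2.2484, -2.0178, 0.1481)
step 19: x0=(-0.5850, 1.2466, 1.6706) x1=(-2.2745, -2.0242, 0.1278)
step 20: x0=(-0.5847, 1.2495, 1.6835) x1=(-2.3005, -2.0305, 0.1076)
step 21: x0=(-0.5846, 1.2522, 1.6962) x1=(-2.3263, -2.0366, 0.0875)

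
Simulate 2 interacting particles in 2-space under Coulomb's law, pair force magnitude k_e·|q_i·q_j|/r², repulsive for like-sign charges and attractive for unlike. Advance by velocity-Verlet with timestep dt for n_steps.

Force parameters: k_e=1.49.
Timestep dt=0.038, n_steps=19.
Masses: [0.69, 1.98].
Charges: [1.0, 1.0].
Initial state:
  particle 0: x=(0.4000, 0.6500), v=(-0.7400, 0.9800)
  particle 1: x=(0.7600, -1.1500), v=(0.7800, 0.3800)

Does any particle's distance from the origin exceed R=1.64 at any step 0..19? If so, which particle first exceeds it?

no

step 0: x0=(0.4000, 0.6500) x1=(0.7600, -1.1500)
step 1: x0=(0.3718, 0.6877) x1=(0.7897, -1.1357)
step 2: x0=(0.3434, 0.7263) x1=(0.8194, -1.1217)
step 3: x0=(0.3148, 0.7656) x1=(0.8492, -1.1080)
step 4: x0=(0.2859, 0.8058) x1=(0.8791, -1.0946)
step 5: x0=(0.2568, 0.8468) x1=(0.9091, -1.0815)
step 6: x0=(0.2275, 0.8884) x1=(0.9392, -1.0686)
step 7: x0=(0.1979, 0.9307) x1=(0.9693, -1.0559)
step 8: x0=(0.1681, 0.9737) x1=(0.9995, -1.0435)
step 9: x0=(0.1380, 1.0173) x1=(1.0299, -1.0312)
step 10: x0=(0.1077, 1.0614) x1=(1.0603, -1.0192)
step 11: x0=(0.0772, 1.1061) x1=(1.0908, -1.0073)
step 12: x0=(0.0463, 1.1513) x1=(1.1213, -0.9957)
step 13: x0=(0.0153, 1.1969) x1=(1.1520, -0.9842)
step 14: x0=(-0.0160, 1.2431) x1=(1.1827, -0.9728)
step 15: x0=(-0.0475, 1.2896) x1=(1.2136, -0.9616)
step 16: x0=(-0.0793, 1.3366) x1=(1.2445, -0.9506)
step 17: x0=(-0.1113, 1.3840) x1=(1.2755, -0.9397)
step 18: x0=(-0.1434, 1.4317) x1=(1.3065, -0.9289)
step 19: x0=(-0.1759, 1.4798) x1=(1.3376, -0.9182)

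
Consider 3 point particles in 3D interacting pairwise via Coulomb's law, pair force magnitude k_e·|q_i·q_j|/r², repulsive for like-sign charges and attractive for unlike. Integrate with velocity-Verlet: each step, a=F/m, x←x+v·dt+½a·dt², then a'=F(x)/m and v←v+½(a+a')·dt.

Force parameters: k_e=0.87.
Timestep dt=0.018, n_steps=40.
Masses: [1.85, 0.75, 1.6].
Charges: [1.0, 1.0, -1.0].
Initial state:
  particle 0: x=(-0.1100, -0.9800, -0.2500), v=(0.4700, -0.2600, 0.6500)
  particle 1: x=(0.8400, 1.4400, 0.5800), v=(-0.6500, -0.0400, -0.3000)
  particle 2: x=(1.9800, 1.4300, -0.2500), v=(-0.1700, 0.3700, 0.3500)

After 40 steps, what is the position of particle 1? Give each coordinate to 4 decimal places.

(0.5185, 1.4600, 0.3012)

step 0: x0=(-0.1100, -0.9800, -0.2500) x1=(0.8400, 1.4400, 0.5800) x2=(1.9800, 1.4300, -0.2500)
step 1: x0=(-0.1015, -0.9847, -0.2383) x1=(0.8284, 1.4393, 0.5746) x2=(1.9769, 1.4367, -0.2437)
step 2: x0=(-0.0931, -0.9894, -0.2266) x1=(0.8169, 1.4386, 0.5690) x2=(1.9737, 1.4433, -0.2373)
step 3: x0=(-0.0846, -0.9941, -0.2149) x1=(0.8057, 1.4380, 0.5634) x2=(1.9704, 1.4499, -0.2309)
step 4: x0=(-0.0761, -0.9988, -0.2032) x1=(0.7946, 1.4375, 0.5576) x2=(1.9671, 1.4565, -0.2244)
step 5: x0=(-0.0677, -1.0035, -0.1916) x1=(0.7836, 1.4370, 0.5518) x2=(1.9637, 1.4631, -0.2179)
step 6: x0=(-0.0592, -1.0082, -0.1799) x1=(0.7729, 1.4365, 0.5459) x2=(1.9601, 1.4697, -0.2113)
step 7: x0=(-0.0507, -1.0129, -0.1682) x1=(0.7623, 1.4361, 0.5399) x2=(1.9565, 1.4763, -0.2047)
step 8: x0=(-0.0422, -1.0177, -0.1566) x1=(0.7519, 1.4358, 0.5338) x2=(1.9528, 1.4828, -0.1980)
step 9: x0=(-0.0337, -1.0224, -0.1449) x1=(0.7417, 1.4355, 0.5277) x2=(1.9490, 1.4894, -0.1913)
step 10: x0=(-0.0253, -1.0272, -0.1333) x1=(0.7317, 1.4352, 0.5214) x2=(1.9452, 1.4959, -0.1845)
step 11: x0=(-0.0168, -1.0319, -0.1217) x1=(0.7218, 1.4350, 0.5151) x2=(1.9412, 1.5024, -0.1777)
step 12: x0=(-0.0083, -1.0367, -0.1100) x1=(0.7121, 1.4349, 0.5087) x2=(1.9372, 1.5089, -0.1708)
step 13: x0=(0.0002, -1.0415, -0.0984) x1=(0.7026, 1.4348, 0.5022) x2=(1.9330, 1.5153, -0.1640)
step 14: x0=(0.0087, -1.0463, -0.0868) x1=(0.6933, 1.4348, 0.4956) x2=(1.9288, 1.5218, -0.1570)
step 15: x0=(0.0172, -1.0511, -0.0752) x1=(0.6842, 1.4349, 0.4890) x2=(1.9245, 1.5282, -0.1500)
step 16: x0=(0.0257, -1.0559, -0.0636) x1=(0.6752, 1.4350, 0.4822) x2=(1.9201, 1.5346, -0.1430)
step 17: x0=(0.0342, -1.0607, -0.0519) x1=(0.6665, 1.4352, 0.4754) x2=(1.9156, 1.5410, -0.1359)
step 18: x0=(0.0427, -1.0655, -0.0403) x1=(0.6579, 1.4354, 0.4686) x2=(1.9110, 1.5474, -0.1288)
step 19: x0=(0.0513, -1.0703, -0.0287) x1=(0.6495, 1.4358, 0.4616) x2=(1.9064, 1.5537, -0.1217)
step 20: x0=(0.0598, -1.0752, -0.0172) x1=(0.6413, 1.4362, 0.4546) x2=(1.9016, 1.5601, -0.1145)
step 21: x0=(0.0683, -1.0800, -0.0056) x1=(0.6333, 1.4366, 0.4475) x2=(1.8967, 1.5664, -0.1073)
step 22: x0=(0.0768, -1.0849, 0.0060) x1=(0.6255, 1.4371, 0.4404) x2=(1.8918, 1.5726, -0.1000)
step 23: x0=(0.0854, -1.0897, 0.0176) x1=(0.6178, 1.4377, 0.4331) x2=(1.8867, 1.5789, -0.0927)
step 24: x0=(0.0939, -1.0946, 0.0292) x1=(0.6104, 1.4384, 0.4258) x2=(1.8816, 1.5851, -0.0854)
step 25: x0=(0.1024, -1.0995, 0.0407) x1=(0.6031, 1.4392, 0.4185) x2=(1.8763, 1.5913, -0.0780)
step 26: x0=(0.1110, -1.1044, 0.0523) x1=(0.5961, 1.4400, 0.4111) x2=(1.8710, 1.5975, -0.0706)
step 27: x0=(0.1195, -1.1093, 0.0639) x1=(0.5892, 1.4409, 0.4036) x2=(1.8656, 1.6037, -0.0632)
step 28: x0=(0.1281, -1.1142, 0.0754) x1=(0.5826, 1.4419, 0.3960) x2=(1.8601, 1.6098, -0.0557)
step 29: x0=(0.1366, -1.1191, 0.0870) x1=(0.5761, 1.4429, 0.3884) x2=(1.8544, 1.6159, -0.0482)
step 30: x0=(0.1452, -1.1241, 0.0985) x1=(0.5699, 1.4441, 0.3808) x2=(1.8487, 1.6220, -0.0407)
step 31: x0=(0.1537, -1.1290, 0.1101) x1=(0.5638, 1.4453, 0.3731) x2=(1.8429, 1.6281, -0.0332)
step 32: x0=(0.1623, -1.1340, 0.1217) x1=(0.5579, 1.4466, 0.3653) x2=(1.8370, 1.6341, -0.0256)
step 33: x0=(0.1709, -1.1389, 0.1332) x1=(0.5523, 1.4480, 0.3574) x2=(1.8310, 1.6401, -0.0180)
step 34: x0=(0.1794, -1.1439, 0.1447) x1=(0.5468, 1.4494, 0.3496) x2=(1.8248, 1.6461, -0.0103)
step 35: x0=(0.1880, -1.1489, 0.1563) x1=(0.5416, 1.4510, 0.3416) x2=(1.8186, 1.6520, -0.0026)
step 36: x0=(0.1966, -1.1539, 0.1678) x1=(0.5365, 1.4526, 0.3336) x2=(1.8123, 1.6579, 0.0051)
step 37: x0=(0.2052, -1.1589, 0.1794) x1=(0.5317, 1.4543, 0.3256) x2=(1.8059, 1.6638, 0.0128)
step 38: x0=(0.2138, -1.1639, 0.1909) x1=(0.5271, 1.4561, 0.3175) x2=(1.7993, 1.6696, 0.0205)
step 39: x0=(0.2224, -1.1689, 0.2024) x1=(0.5227, 1.4580, 0.3094) x2=(1.7927, 1.6755, 0.0283)
step 40: x0=(0.2310, -1.1739, 0.2140) x1=(0.5185, 1.4600, 0.3012) x2=(1.7860, 1.6813, 0.0361)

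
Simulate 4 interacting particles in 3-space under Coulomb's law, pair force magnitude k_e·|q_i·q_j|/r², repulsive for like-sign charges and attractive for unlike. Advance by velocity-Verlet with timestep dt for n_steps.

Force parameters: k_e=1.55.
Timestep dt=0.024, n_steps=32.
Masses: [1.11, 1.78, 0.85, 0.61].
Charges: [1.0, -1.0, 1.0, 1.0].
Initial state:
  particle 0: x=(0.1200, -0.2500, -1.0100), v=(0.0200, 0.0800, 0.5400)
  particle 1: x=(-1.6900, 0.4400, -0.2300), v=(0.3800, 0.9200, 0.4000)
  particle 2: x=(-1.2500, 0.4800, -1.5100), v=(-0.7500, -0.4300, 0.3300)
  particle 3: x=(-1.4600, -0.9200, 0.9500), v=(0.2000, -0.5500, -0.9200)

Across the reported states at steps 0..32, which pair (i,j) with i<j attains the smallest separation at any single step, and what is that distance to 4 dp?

pair (1,2), distance 1.2998

step 0: x0=(0.1200, -0.2500, -1.0100) x1=(-1.6900, 0.4400, -0.2300) x2=(-1.2500, 0.4800, -1.5100) x3=(-1.4600, -0.9200, 0.9500)
step 1: x0=(0.1206, -0.2481, -0.9970) x1=(-1.6808, 0.4620, -0.2205) x2=(-1.2683, 0.4698, -1.5019) x3=(-1.4553, -0.9331, 0.9279)
step 2: x0=(0.1213, -0.2462, -0.9839) x1=(-1.6713, 0.4839, -0.2112) x2=(-1.2870, 0.4598, -1.4935) x3=(-1.4508, -0.9460, 0.9059)
step 3: x0=(0.1222, -0.2444, -0.9708) x1=(-1.6617, 0.5056, -0.2021) x2=(-1.3062, 0.4501, -1.4848) x3=(-1.4465, -0.9588, 0.8840)
step 4: x0=(0.1232, -0.2426, -0.9576) x1=(-1.6519, 0.5271, -0.1933) x2=(-1.3260, 0.4406, -1.4758) x3=(-1.4424, -0.9713, 0.8621)
step 5: x0=(0.1245, -0.2408, -0.9443) x1=(-1.6419, 0.5484, -0.1847) x2=(-1.3461, 0.4314, -1.4664) x3=(-1.4385, -0.9837, 0.8403)
step 6: x0=(0.1259, -0.2390, -0.9310) x1=(-1.6317, 0.5696, -0.1763) x2=(-1.3667, 0.4224, -1.4566) x3=(-1.4348, -0.9959, 0.8186)
step 7: x0=(0.1274, -0.2372, -0.9176) x1=(-1.6214, 0.5905, -0.1682) x2=(-1.3878, 0.4138, -1.4465) x3=(-1.4313, -1.0079, 0.7970)
step 8: x0=(0.1291, -0.2353, -0.9042) x1=(-1.6109, 0.6113, -0.1603) x2=(-1.4092, 0.4054, -1.4360) x3=(-1.4281, -1.0197, 0.7756)
step 9: x0=(0.1310, -0.2335, -0.8907) x1=(-1.6002, 0.6318, -0.1527) x2=(-1.4311, 0.3973, -1.4252) x3=(-1.4250, -1.0314, 0.7543)
step 10: x0=(0.1331, -0.2316, -0.8772) x1=(-1.5894, 0.6521, -0.1454) x2=(-1.4533, 0.3896, -1.4140) x3=(-1.4221, -1.0430, 0.7332)
step 11: x0=(0.1353, -0.2296, -0.8636) x1=(-1.5784, 0.6722, -0.1383) x2=(-1.4759, 0.3822, -1.4024) x3=(-1.4194, -1.0544, 0.7122)
step 12: x0=(0.1376, -0.2277, -0.8500) x1=(-1.5673, 0.6920, -0.1315) x2=(-1.4988, 0.3751, -1.3905) x3=(-1.4169, -1.0657, 0.6915)
step 13: x0=(0.1401, -0.2256, -0.8363) x1=(-1.5561, 0.7116, -0.1250) x2=(-1.5221, 0.3683, -1.3782) x3=(-1.4146, -1.0768, 0.6709)
step 14: x0=(0.1428, -0.2235, -0.8226) x1=(-1.5447, 0.7309, -0.1187) x2=(-1.5456, 0.3620, -1.3655) x3=(-1.4126, -1.0878, 0.6505)
step 15: x0=(0.1456, -0.2213, -0.8089) x1=(-1.5333, 0.7500, -0.1127) x2=(-1.5695, 0.3560, -1.3524) x3=(-1.4107, -1.0988, 0.6304)
step 16: x0=(0.1486, -0.2191, -0.7951) x1=(-1.5218, 0.7688, -0.1070) x2=(-1.5936, 0.3503, -1.3390) x3=(-1.4090, -1.1096, 0.6105)
step 17: x0=(0.1518, -0.2168, -0.7813) x1=(-1.5102, 0.7874, -0.1016) x2=(-1.6179, 0.3451, -1.3252) x3=(-1.4075, -1.1204, 0.5909)
step 18: x0=(0.1551, -0.2143, -0.7675) x1=(-1.4985, 0.8057, -0.0964) x2=(-1.6425, 0.3402, -1.3110) x3=(-1.4062, -1.1310, 0.5714)
step 19: x0=(0.1585, -0.2118, -0.7536) x1=(-1.4867, 0.8237, -0.0915) x2=(-1.6672, 0.3358, -1.2965) x3=(-1.4051, -1.1417, 0.5523)
step 20: x0=(0.1621, -0.2092, -0.7397) x1=(-1.4749, 0.8414, -0.0869) x2=(-1.6922, 0.3318, -1.2816) x3=(-1.4041, -1.1523, 0.5334)
step 21: x0=(0.1658, -0.2064, -0.7258) x1=(-1.4630, 0.8589, -0.0825) x2=(-1.7173, 0.3282, -1.2665) x3=(-1.4034, -1.1628, 0.5148)
step 22: x0=(0.1697, -0.2036, -0.7119) x1=(-1.4511, 0.8760, -0.0784) x2=(-1.7425, 0.3250, -1.2510) x3=(-1.4028, -1.1734, 0.4964)
step 23: x0=(0.1737, -0.2006, -0.6979) x1=(-1.4391, 0.8929, -0.0746) x2=(-1.7679, 0.3223, -1.2351) x3=(-1.4025, -1.1839, 0.4784)
step 24: x0=(0.1779, -0.1974, -0.6840) x1=(-1.4271, 0.9095, -0.0710) x2=(-1.7934, 0.3200, -1.2190) x3=(-1.4023, -1.1945, 0.4606)
step 25: x0=(0.1822, -0.1942, -0.6700) x1=(-1.4151, 0.9258, -0.0677) x2=(-1.8190, 0.3182, -1.2026) x3=(-1.4023, -1.2050, 0.4431)
step 26: x0=(0.1866, -0.1908, -0.6560) x1=(-1.4031, 0.9418, -0.0646) x2=(-1.8446, 0.3168, -1.1859) x3=(-1.4024, -1.2156, 0.4259)
step 27: x0=(0.1912, -0.1872, -0.6420) x1=(-1.3911, 0.9575, -0.0617) x2=(-1.8704, 0.3159, -1.1689) x3=(-1.4027, -1.2263, 0.4090)
step 28: x0=(0.1959, -0.1835, -0.6280) x1=(-1.3791, 0.9729, -0.0591) x2=(-1.8962, 0.3154, -1.1517) x3=(-1.4032, -1.2370, 0.3924)
step 29: x0=(0.2007, -0.1797, -0.6140) x1=(-1.3671, 0.9880, -0.0567) x2=(-1.9220, 0.3153, -1.1342) x3=(-1.4039, -1.2478, 0.3760)
step 30: x0=(0.2057, -0.1757, -0.5999) x1=(-1.3551, 1.0029, -0.0545) x2=(-1.9478, 0.3158, -1.1165) x3=(-1.4047, -1.2586, 0.3600)
step 31: x0=(0.2108, -0.1715, -0.5859) x1=(-1.3431, 1.0174, -0.0526) x2=(-1.9737, 0.3167, -1.0985) x3=(-1.4057, -1.2696, 0.3442)
step 32: x0=(0.2160, -0.1671, -0.5718) x1=(-1.3311, 1.0317, -0.0508) x2=(-1.9996, 0.3180, -1.0804) x3=(-1.4068, -1.2806, 0.3287)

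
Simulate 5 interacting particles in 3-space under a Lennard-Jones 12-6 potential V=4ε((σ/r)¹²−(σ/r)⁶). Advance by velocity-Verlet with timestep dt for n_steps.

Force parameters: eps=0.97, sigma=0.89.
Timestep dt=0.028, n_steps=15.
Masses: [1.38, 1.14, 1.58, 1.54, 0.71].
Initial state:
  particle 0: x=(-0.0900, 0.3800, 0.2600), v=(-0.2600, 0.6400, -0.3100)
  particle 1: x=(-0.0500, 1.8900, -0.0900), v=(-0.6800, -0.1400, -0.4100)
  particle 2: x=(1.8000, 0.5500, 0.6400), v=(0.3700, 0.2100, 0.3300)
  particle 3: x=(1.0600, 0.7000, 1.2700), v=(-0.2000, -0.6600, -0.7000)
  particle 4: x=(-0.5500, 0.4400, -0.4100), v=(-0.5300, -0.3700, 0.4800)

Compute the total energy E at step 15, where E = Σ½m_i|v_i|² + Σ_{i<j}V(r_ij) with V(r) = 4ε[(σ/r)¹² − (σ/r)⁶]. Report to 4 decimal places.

3.7040

step 0: x0=(-0.0900, 0.3800, 0.2600) x1=(-0.0500, 1.8900, -0.0900) x2=(1.8000, 0.5500, 0.6400) x3=(1.0600, 0.7000, 1.2700) x4=(-0.5500, 0.4400, -0.4100)
step 1: x0=(-0.0785, 0.3957, 0.2785) x1=(-0.0691, 1.8857, -0.1015) x2=(1.8106, 0.5558, 0.6490) x3=(1.0541, 0.6816, 1.2505) x4=(-0.6009, 0.4346, -0.4492)
step 2: x0=(-0.0593, 0.4111, 0.3076) x1=(-0.0882, 1.8808, -0.1129) x2=(1.8219, 0.5615, 0.6574) x3=(1.0470, 0.6632, 1.2315) x4=(-0.6662, 0.4307, -0.5085)
step 3: x0=(-0.0400, 0.4270, 0.3364) x1=(-0.1074, 1.8753, -0.1242) x2=(1.8343, 0.5671, 0.6649) x3=(1.0385, 0.6450, 1.2131) x4=(-0.7306, 0.4272, -0.5668)
step 4: x0=(-0.0211, 0.4432, 0.3643) x1=(-0.1267, 1.8692, -0.1355) x2=(1.8478, 0.5725, 0.6715) x3=(1.0284, 0.6268, 1.1952) x4=(-0.7932, 0.4241, -0.6228)
step 5: x0=(-0.0023, 0.4598, 0.3917) x1=(-0.1459, 1.8624, -0.1466) x2=(1.8621, 0.5779, 0.6776) x3=(1.0169, 0.6086, 1.1775) x4=(-0.8544, 0.4212, -0.6771)
step 6: x0=(0.0168, 0.4768, 0.4190) x1=(-0.1652, 1.8551, -0.1577) x2=(1.8770, 0.5832, 0.6833) x3=(1.0041, 0.5904, 1.1597) x4=(-0.9147, 0.4187, -0.7304)
step 7: x0=(0.0366, 0.4943, 0.4465) x1=(-0.1845, 1.8473, -0.1686) x2=(1.8919, 0.5886, 0.6889) x3=(0.9905, 0.5721, 1.1414) x4=(-0.9744, 0.4164, -0.7829)
step 8: x0=(0.0573, 0.5121, 0.4745) x1=(-0.2038, 1.8389, -0.1794) x2=(1.9065, 0.5939, 0.6946) x3=(0.9761, 0.5537, 1.1222) x4=(-1.0337, 0.4144, -0.8350)
step 9: x0=(0.0791, 0.5303, 0.5031) x1=(-0.2230, 1.8300, -0.1900) x2=(1.9204, 0.5992, 0.7006) x3=(0.9613, 0.5353, 1.1020) x4=(-1.0927, 0.4125, -0.8868)
step 10: x0=(0.1020, 0.5487, 0.5322) x1=(-0.2422, 1.8206, -0.2005) x2=(1.9333, 0.6045, 0.7070) x3=(0.9464, 0.5170, 1.0807) x4=(-1.1514, 0.4108, -0.9384)
step 11: x0=(0.1252, 0.5675, 0.5613) x1=(-0.2613, 1.8107, -0.2107) x2=(1.9451, 0.6097, 0.7137) x3=(0.9323, 0.4989, 1.0588) x4=(-1.2100, 0.4093, -0.9898)
step 12: x0=(0.1455, 0.5867, 0.5885) x1=(-0.2804, 1.8005, -0.2208) x2=(1.9556, 0.6147, 0.7209) x3=(0.9219, 0.4806, 1.0380) x4=(-1.2685, 0.4079, -1.0411)
step 13: x0=(0.1563, 0.6076, 0.6100) x1=(-0.2993, 1.7898, -0.2307) x2=(1.9649, 0.6196, 0.7284) x3=(0.9212, 0.4614, 1.0218) x4=(-1.3268, 0.4066, -1.0923)
step 14: x0=(0.1515, 0.6316, 0.6229) x1=(-0.3182, 1.7788, -0.2404) x2=(1.9728, 0.6243, 0.7362) x3=(0.9358, 0.4397, 1.0128) x4=(-1.3850, 0.4054, -1.1433)
step 15: x0=(0.1354, 0.6587, 0.6300) x1=(-0.3369, 1.7673, -0.2499) x2=(1.9794, 0.6288, 0.7444) x3=(0.9617, 0.4157, 1.0084) x4=(-1.4432, 0.4043, -1.1943)
step 0 velocities: v0=(-0.2600, 0.6400, -0.3100) v1=(-0.6800, -0.1400, -0.4100) v2=(0.3700, 0.2100, 0.3300) v3=(-0.2000, -0.6600, -0.7000) v4=(-0.5300, -0.3700, 0.4800)
step 0: KE=1.9688, PE=3.1543, E=5.1231
step 15 velocities: v0=(-0.6445, 0.9913, 0.2178) v1=(-0.6672, -0.4151, -0.3343) v2=(0.2139, 0.1559, 0.2966) v3=(1.0077, -0.8684, -0.1344) v4=(-2.0752, -0.0387, -1.8199)
step 15: KE=5.6196, PE=-1.9157, E=3.7040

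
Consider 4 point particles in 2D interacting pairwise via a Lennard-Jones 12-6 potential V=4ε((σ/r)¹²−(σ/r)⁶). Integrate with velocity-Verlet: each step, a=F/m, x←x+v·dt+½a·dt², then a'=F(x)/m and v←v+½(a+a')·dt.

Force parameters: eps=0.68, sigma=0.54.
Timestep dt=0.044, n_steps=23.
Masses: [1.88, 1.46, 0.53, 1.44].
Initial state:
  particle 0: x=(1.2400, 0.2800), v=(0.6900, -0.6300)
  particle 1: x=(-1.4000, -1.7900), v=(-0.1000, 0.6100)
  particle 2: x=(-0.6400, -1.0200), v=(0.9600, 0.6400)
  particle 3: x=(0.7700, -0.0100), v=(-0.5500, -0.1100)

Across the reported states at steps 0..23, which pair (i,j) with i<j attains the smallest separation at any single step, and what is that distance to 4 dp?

pair (2,3), distance 0.5298

step 0: x0=(1.2400, 0.2800) x1=(-1.4000, -1.7900) x2=(-0.6400, -1.0200) x3=(0.7700, -0.0100)
step 1: x0=(1.2788, 0.2575) x1=(-1.4043, -1.7631) x2=(-0.5980, -0.9921) x3=(0.7347, -0.0217)
step 2: x0=(1.3170, 0.2347) x1=(-1.4084, -1.7359) x2=(-0.5565, -0.9647) x3=(0.7003, -0.0329)
step 3: x0=(1.3524, 0.2106) x1=(-1.4124, -1.7087) x2=(-0.5153, -0.9376) x3=(0.6695, -0.0426)
step 4: x0=(1.3854, 0.1857) x1=(-1.4162, -1.6813) x2=(-0.4744, -0.9107) x3=(0.6418, -0.0511)
step 5: x0=(1.4166, 0.1602) x1=(-1.4200, -1.6539) x2=(-0.4337, -0.8839) x3=(0.6164, -0.0590)
step 6: x0=(1.4465, 0.1344) x1=(-1.4236, -1.6264) x2=(-0.3930, -0.8573) x3=(0.5925, -0.0664)
step 7: x0=(1.4756, 0.1083) x1=(-1.4272, -1.5988) x2=(-0.3524, -0.8306) x3=(0.5698, -0.0736)
step 8: x0=(1.5040, 0.0821) x1=(-1.4307, -1.5712) x2=(-0.3115, -0.8037) x3=(0.5478, -0.0807)
step 9: x0=(1.5319, 0.0559) x1=(-1.4342, -1.5436) x2=(-0.2703, -0.7765) x3=(0.5263, -0.0879)
step 10: x0=(1.5594, 0.0295) x1=(-1.4376, -1.5159) x2=(-0.2285, -0.7488) x3=(0.5049, -0.0953)
step 11: x0=(1.5867, 0.0032) x1=(-1.4410, -1.4882) x2=(-0.1855, -0.7201) x3=(0.4834, -0.1030)
step 12: x0=(1.6138, -0.0232) x1=(-1.4444, -1.4605) x2=(-0.1407, -0.6896) x3=(0.4615, -0.1113)
step 13: x0=(1.6407, -0.0496) x1=(-1.4477, -1.4327) x2=(-0.0928, -0.6561) x3=(0.4386, -0.1207)
step 14: x0=(1.6675, -0.0760) x1=(-1.4510, -1.4050) x2=(-0.0394, -0.6170) x3=(0.4138, -0.1322)
step 15: x0=(1.6942, -0.1024) x1=(-1.4543, -1.3772) x2=(0.0215, -0.5701) x3=(0.3864, -0.1466)
step 16: x0=(1.7209, -0.1288) x1=(-1.4575, -1.3495) x2=(0.0469, -0.5642) x3=(0.3721, -0.1459)
step 17: x0=(1.7475, -0.1552) x1=(-1.4608, -1.3217) x2=(-0.0239, -0.6820) x3=(0.3932, -0.0997)
step 18: x0=(1.7740, -0.1816) x1=(-1.4640, -1.2939) x2=(-0.0890, -0.7920) x3=(0.4124, -0.0563)
step 19: x0=(1.8005, -0.2080) x1=(-1.4672, -1.2661) x2=(-0.1526, -0.8996) x3=(0.4310, -0.0139)
step 20: x0=(1.8269, -0.2344) x1=(-1.4704, -1.2383) x2=(-0.2158, -1.0063) x3=(0.4494, 0.0282)
step 21: x0=(1.8533, -0.2608) x1=(-1.4734, -1.2105) x2=(-0.2790, -1.1129) x3=(0.4678, 0.0702)
step 22: x0=(1.8797, -0.2872) x1=(-1.4763, -1.1826) x2=(-0.3426, -1.2194) x3=(0.4863, 0.1122)
step 23: x0=(1.9060, -0.3136) x1=(-1.4790, -1.1548) x2=(-0.4068, -1.3258) x3=(0.5047, 0.1541)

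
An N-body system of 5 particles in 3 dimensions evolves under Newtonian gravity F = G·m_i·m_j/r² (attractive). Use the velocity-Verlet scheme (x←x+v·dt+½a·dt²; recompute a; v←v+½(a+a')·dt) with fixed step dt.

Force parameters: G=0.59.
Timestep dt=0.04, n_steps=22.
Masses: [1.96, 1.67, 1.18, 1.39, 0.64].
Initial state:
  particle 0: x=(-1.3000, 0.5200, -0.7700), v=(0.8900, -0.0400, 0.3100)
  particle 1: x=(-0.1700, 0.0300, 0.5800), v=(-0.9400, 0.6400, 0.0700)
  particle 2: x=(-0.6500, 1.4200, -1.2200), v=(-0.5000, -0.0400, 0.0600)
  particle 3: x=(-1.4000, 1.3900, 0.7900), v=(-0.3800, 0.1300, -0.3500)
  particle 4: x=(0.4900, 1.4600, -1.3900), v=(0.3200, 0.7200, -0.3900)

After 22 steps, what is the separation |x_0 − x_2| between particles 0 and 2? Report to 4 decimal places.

step 0: x0=(-1.3000, 0.5200, -0.7700) x1=(-0.1700, 0.0300, 0.5800) x2=(-0.6500, 1.4200, -1.2200) x3=(-1.4000, 1.3900, 0.7900) x4=(0.4900, 1.4600, -1.3900)
step 1: x0=(-1.2640, 0.5188, -0.7574) x1=(-0.2079, 0.0559, 0.5825) x2=(-0.6701, 1.4178, -1.2171) x3=(-1.4150, 1.3949, 0.7756) x4=(0.5021, 1.4886, -1.4053)
step 2: x0=(-1.2272, 0.5183, -0.7444) x1=(-0.2465, 0.0824, 0.5844) x2=(-0.6906, 1.4145, -1.2133) x3=(-1.4294, 1.3991, 0.7603) x4=(0.5130, 1.5169, -1.4201)
step 3: x0=(-1.1896, 0.5186, -0.7311) x1=(-0.2857, 0.1096, 0.5855) x2=(-0.7114, 1.4099, -1.2085) x3=(-1.4433, 1.4027, 0.7442) x4=(0.5226, 1.5447, -1.4343)
step 4: x0=(-1.1513, 0.5198, -0.7173) x1=(-0.3255, 0.1375, 0.5859) x2=(-0.7324, 1.4040, -1.2025) x3=(-1.4567, 1.4056, 0.7272) x4=(0.5310, 1.5722, -1.4479)
step 5: x0=(-1.1123, 0.5218, -0.7031) x1=(-0.3661, 0.1660, 0.5856) x2=(-0.7538, 1.3966, -1.1954) x3=(-1.4694, 1.4078, 0.7094) x4=(0.5382, 1.5992, -1.4610)
step 6: x0=(-1.0726, 0.5249, -0.6885) x1=(-0.4074, 0.1952, 0.5843) x2=(-0.7754, 1.3879, -1.1871) x3=(-1.4815, 1.4092, 0.6907) x4=(0.5444, 1.6257, -1.4736)
step 7: x0=(-1.0323, 0.5289, -0.6734) x1=(-0.4494, 0.2252, 0.5820) x2=(-0.7973, 1.3775, -1.1774) x3=(-1.4929, 1.4099, 0.6711) x4=(0.5494, 1.6519, -1.4856)
step 8: x0=(-0.9915, 0.5340, -0.6578) x1=(-0.4921, 0.2559, 0.5788) x2=(-0.8194, 1.3656, -1.1663) x3=(-1.5036, 1.4097, 0.6506) x4=(0.5535, 1.6775, -1.4970)
step 9: x0=(-0.9502, 0.5402, -0.6417) x1=(-0.5356, 0.2875, 0.5743) x2=(-0.8416, 1.3519, -1.1537) x3=(-1.5134, 1.4086, 0.6293) x4=(0.5565, 1.7028, -1.5079)
step 10: x0=(-0.9085, 0.5475, -0.6251) x1=(-0.5798, 0.3198, 0.5686) x2=(-0.8638, 1.3365, -1.1394) x3=(-1.5224, 1.4067, 0.6070) x4=(0.5586, 1.7275, -1.5182)
step 11: x0=(-0.8666, 0.5561, -0.6079) x1=(-0.6247, 0.3531, 0.5615) x2=(-0.8859, 1.3192, -1.1234) x3=(-1.5305, 1.4038, 0.5838) x4=(0.5598, 1.7517, -1.5280)
step 12: x0=(-0.8246, 0.5659, -0.5901) x1=(-0.6704, 0.3872, 0.5529) x2=(-0.9079, 1.3000, -1.1054) x3=(-1.5376, 1.3999, 0.5598) x4=(0.5600, 1.7755, -1.5371)
step 13: x0=(-0.7828, 0.5771, -0.5716) x1=(-0.7167, 0.4223, 0.5427) x2=(-0.9295, 1.2788, -1.0855) x3=(-1.5436, 1.3949, 0.5348) x4=(0.5594, 1.7987, -1.5458)
step 14: x0=(-0.7412, 0.5895, -0.5524) x1=(-0.7636, 0.4585, 0.5306) x2=(-0.9506, 1.2556, -1.0635) x3=(-1.5484, 1.3888, 0.5089) x4=(0.5579, 1.8215, -1.5538)
step 15: x0=(-0.7003, 0.6033, -0.5325) x1=(-0.8110, 0.4956, 0.5167) x2=(-0.9711, 1.2304, -1.0392) x3=(-1.5520, 1.3815, 0.4821) x4=(0.5556, 1.8437, -1.5613)
step 16: x0=(-0.6602, 0.6185, -0.5118) x1=(-0.8589, 0.5339, 0.5006) x2=(-0.9907, 1.2032, -1.0125) x3=(-1.5541, 1.3728, 0.4544) x4=(0.5524, 1.8654, -1.5682)
step 17: x0=(-0.6213, 0.6350, -0.4904) x1=(-0.9072, 0.5734, 0.4825) x2=(-1.0092, 1.1740, -0.9833) x3=(-1.5548, 1.3627, 0.4258) x4=(0.5485, 1.8866, -1.5745)
step 18: x0=(-0.5838, 0.6529, -0.4681) x1=(-0.9558, 0.6141, 0.4621) x2=(-1.0265, 1.1430, -0.9514) x3=(-1.5537, 1.3509, 0.3962) x4=(0.5439, 1.9072, -1.5802)
step 19: x0=(-0.5481, 0.6721, -0.4451) x1=(-1.0045, 0.6562, 0.4393) x2=(-1.0423, 1.1103, -0.9167) x3=(-1.5508, 1.3374, 0.3658) x4=(0.5385, 1.9274, -1.5853)
step 20: x0=(-0.5146, 0.6925, -0.4215) x1=(-1.0535, 0.7000, 0.4142) x2=(-1.0564, 1.0760, -0.8791) x3=(-1.5457, 1.3217, 0.3344) x4=(0.5324, 1.9469, -1.5897)
step 21: x0=(-0.4834, 0.7142, -0.3972) x1=(-1.1027, 0.7455, 0.3867) x2=(-1.0688, 1.0403, -0.8385) x3=(-1.5382, 1.3037, 0.3022) x4=(0.5255, 1.9660, -1.5936)
step 22: x0=(-0.4549, 0.7370, -0.3724) x1=(-1.1522, 0.7931, 0.3566) x2=(-1.0793, 1.0034, -0.7946) x3=(-1.5277, 1.2826, 0.2692) x4=(0.5180, 1.9845, -1.5969)

0.7995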